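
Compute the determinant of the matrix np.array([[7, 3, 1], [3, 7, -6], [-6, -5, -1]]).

Expand along column 1:
  + 7 · |7 -6; -5 -1| = 7·(-7 − 30) = -259
  − 3 · |3 1; -5 -1| = −3·(-3 − (-5)) = -6
  + (-6) · |3 1; 7 -6| = (-6)·(-18 − 7) = 150
Sum: (-259) + (-6) + (150) = -115

The determinant is -115.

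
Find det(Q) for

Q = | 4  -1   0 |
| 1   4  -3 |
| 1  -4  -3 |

-96

Expand along row 1:
  + 4 · |4 -3; -4 -3| = 4·(-12 − 12) = -96
  − (-1) · |1 -3; 1 -3| = −(-1)·(-3 − (-3)) = 0
Sum: (-96) + (0) = -96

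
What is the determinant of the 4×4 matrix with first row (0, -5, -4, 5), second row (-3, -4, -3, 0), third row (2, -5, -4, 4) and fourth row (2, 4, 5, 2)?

Expand along row 1 (it has 1 zero):
  − (-5) · M_12   where M_12 = det([-3 -3 0; 2 -4 4; 2 5 2]) = 72
  + (-4) · M_13   where M_13 = det([-3 -4 0; 2 -5 4; 2 4 2]) = 62
  − (5) · M_14   where M_14 = det([-3 -4 -3; 2 -5 -4; 2 4 5]) = 45
det = (-1)·(-5)·(72) + (+1)·(-4)·(62) + (-1)·(5)·(45) = -113

-113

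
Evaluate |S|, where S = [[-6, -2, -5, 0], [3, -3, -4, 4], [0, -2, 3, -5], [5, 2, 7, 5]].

Expand along row 1 (it has 1 zero):
  + (-6) · M_11   where M_11 = det([-3 -4 4; -2 3 -5; 2 7 5]) = -230
  − (-2) · M_12   where M_12 = det([3 -4 4; 0 3 -5; 5 7 5]) = 190
  + (-5) · M_13   where M_13 = det([3 -3 4; 0 -2 -5; 5 2 5]) = 115
det = (+1)·(-6)·(-230) + (-1)·(-2)·(190) + (+1)·(-5)·(115) = 1185

det(S) = 1185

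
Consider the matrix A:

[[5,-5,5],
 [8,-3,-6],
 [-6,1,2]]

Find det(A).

-150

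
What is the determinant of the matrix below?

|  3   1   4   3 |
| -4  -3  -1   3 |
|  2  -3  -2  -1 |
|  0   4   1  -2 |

2

Expand along row 4 (it has 1 zero):
  + (4) · M_42   where M_42 = det([3 4 3; -4 -1 3; 2 -2 -1]) = 59
  − (1) · M_43   where M_43 = det([3 1 3; -4 -3 3; 2 -3 -1]) = 92
  + (-2) · M_44   where M_44 = det([3 1 4; -4 -3 -1; 2 -3 -2]) = 71
det = (+1)·(4)·(59) + (-1)·(1)·(92) + (+1)·(-2)·(71) = 2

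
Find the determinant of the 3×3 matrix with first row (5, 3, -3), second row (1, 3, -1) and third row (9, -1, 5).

112

Expand along column 1:
  + 5 · |3 -1; -1 5| = 5·(15 − 1) = 70
  − 1 · |3 -3; -1 5| = −1·(15 − 3) = -12
  + 9 · |3 -3; 3 -1| = 9·(-3 − (-9)) = 54
Sum: (70) + (-12) + (54) = 112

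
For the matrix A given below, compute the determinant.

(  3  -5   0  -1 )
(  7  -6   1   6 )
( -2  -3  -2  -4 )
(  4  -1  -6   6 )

568

Expand along row 1 (it has 1 zero):
  + (3) · M_11   where M_11 = det([-6 1 6; -3 -2 -4; -1 -6 6]) = 334
  − (-5) · M_12   where M_12 = det([7 1 6; -2 -2 -4; 4 -6 6]) = -136
  − (-1) · M_14   where M_14 = det([7 -6 1; -2 -3 -2; 4 -1 -6]) = 246
det = (+1)·(3)·(334) + (-1)·(-5)·(-136) + (-1)·(-1)·(246) = 568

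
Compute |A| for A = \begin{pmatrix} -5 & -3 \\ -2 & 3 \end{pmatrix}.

|A| = -21

det(A) = (-5)·3 − (-3)·(-2) = -15 − 6 = -21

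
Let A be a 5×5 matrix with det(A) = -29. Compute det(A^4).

det(A^4) = (det A)^4 = (-29)^4 = 707281

707281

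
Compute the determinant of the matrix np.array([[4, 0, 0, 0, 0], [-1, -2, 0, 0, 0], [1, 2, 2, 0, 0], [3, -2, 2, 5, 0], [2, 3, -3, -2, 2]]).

The matrix is lower triangular, so the determinant is the product of the diagonal entries:
det = (4) · (-2) · (2) · (5) · (2) = -160

The determinant is -160.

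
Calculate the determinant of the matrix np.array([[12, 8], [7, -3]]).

-92

det = 12·(-3) − 8·7 = -36 − 56 = -92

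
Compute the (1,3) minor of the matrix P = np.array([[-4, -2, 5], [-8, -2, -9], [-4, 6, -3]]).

Delete row 1 and column 3; the remaining 2×2 submatrix is [-8 -2; -4 6].
Its determinant is (-8)·6 − (-2)·(-4) = -56.

-56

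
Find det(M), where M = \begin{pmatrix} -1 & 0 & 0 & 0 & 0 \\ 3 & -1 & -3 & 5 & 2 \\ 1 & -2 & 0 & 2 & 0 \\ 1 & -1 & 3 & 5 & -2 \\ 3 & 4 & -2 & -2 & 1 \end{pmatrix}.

-16

Expand along row 1 (it has 4 zeros):
  + (-1) · M_11   where M_11 = det([-1 -3 5 2; -2 0 2 0; -1 3 5 -2; 4 -2 -2 1]) = 16
det = (+1)·(-1)·(16) = -16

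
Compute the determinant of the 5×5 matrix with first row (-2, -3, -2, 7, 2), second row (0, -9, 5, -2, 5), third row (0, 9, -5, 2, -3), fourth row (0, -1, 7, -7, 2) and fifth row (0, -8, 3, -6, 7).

-1332

Expand along column 1 (it has 4 zeros):
  + (-2) · M_11   where M_11 = det([-9 5 -2 5; 9 -5 2 -3; -1 7 -7 2; -8 3 -6 7]) = 666
det = (+1)·(-2)·(666) = -1332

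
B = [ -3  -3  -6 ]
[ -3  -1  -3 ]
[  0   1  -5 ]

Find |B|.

Expand along column 1:
  + (-3) · |-1 -3; 1 -5| = (-3)·(5 − (-3)) = -24
  − (-3) · |-3 -6; 1 -5| = −(-3)·(15 − (-6)) = 63
Sum: (-24) + (63) = 39

det(B) = 39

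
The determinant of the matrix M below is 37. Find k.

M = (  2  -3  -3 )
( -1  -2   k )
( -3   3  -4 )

k = -6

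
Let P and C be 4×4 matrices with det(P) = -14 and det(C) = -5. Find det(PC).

det(PC) = det(P)·det(C) = (-14)·(-5) = 70

det(PC) = 70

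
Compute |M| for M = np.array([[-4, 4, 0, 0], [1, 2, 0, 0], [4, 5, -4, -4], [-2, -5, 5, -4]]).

-432

M is block lower-triangular with a 2×2 block and a 2×2 block on the diagonal, so its determinant equals the product of the determinants of the diagonal blocks.
det of the 2×2 block = -12
det of the 2×2 block = 36
det = (-12)·(36) = -432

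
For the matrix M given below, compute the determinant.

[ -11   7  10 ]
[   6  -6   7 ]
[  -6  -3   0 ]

det(M) = -1065

Expand along column 3:
  + 10 · |6 -6; -6 -3| = 10·(-18 − 36) = -540
  − 7 · |-11 7; -6 -3| = −7·(33 − (-42)) = -525
Sum: (-540) + (-525) = -1065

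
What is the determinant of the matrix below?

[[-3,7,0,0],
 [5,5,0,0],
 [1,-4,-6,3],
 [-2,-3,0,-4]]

The determinant is -1200.

The matrix is block lower-triangular with a 2×2 block and a 2×2 block on the diagonal, so its determinant equals the product of the determinants of the diagonal blocks.
det of the 2×2 block = -50
det of the 2×2 block = 24
det = (-50)·(24) = -1200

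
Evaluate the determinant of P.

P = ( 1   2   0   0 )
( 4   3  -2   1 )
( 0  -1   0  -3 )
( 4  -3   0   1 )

Expand along column 3 (it has 3 zeros):
  − (-2) · M_23   where M_23 = det([1 2 0; 0 -1 -3; 4 -3 1]) = -34
det = (-1)·(-2)·(-34) = -68

-68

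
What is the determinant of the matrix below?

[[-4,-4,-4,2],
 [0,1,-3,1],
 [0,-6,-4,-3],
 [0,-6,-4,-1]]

The determinant is 176.

Expand along column 1 (it has 3 zeros):
  + (-4) · M_11   where M_11 = det([1 -3 1; -6 -4 -3; -6 -4 -1]) = -44
det = (+1)·(-4)·(-44) = 176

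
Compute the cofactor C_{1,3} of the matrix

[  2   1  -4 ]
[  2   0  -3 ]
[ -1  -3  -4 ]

-6

Delete row 1 and column 3; the remaining 2×2 submatrix is [2 0; -1 -3].
Its determinant is 2·(-3) − 0·(-1) = -6.
The cofactor carries sign (−1)^(1+3) = +1, so C_{1,3} = +(-6) = -6.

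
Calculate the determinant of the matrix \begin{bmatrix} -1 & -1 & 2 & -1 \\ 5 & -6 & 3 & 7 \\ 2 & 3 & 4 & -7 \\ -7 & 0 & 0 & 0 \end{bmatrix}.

Expand along row 4 (it has 3 zeros):
  − (-7) · M_41   where M_41 = det([-1 2 -1; -6 3 7; 3 4 -7]) = 40
det = (-1)·(-7)·(40) = 280

280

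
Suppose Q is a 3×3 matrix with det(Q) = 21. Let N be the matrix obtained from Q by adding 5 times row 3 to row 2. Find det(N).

The determinant is 21.

Adding a multiple of one row to another leaves the determinant unchanged.
det(N) = (1)·(21) = 21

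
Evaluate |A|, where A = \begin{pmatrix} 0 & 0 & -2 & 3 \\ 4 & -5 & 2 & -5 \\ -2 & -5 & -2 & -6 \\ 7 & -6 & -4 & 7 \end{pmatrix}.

Expand along row 1 (it has 2 zeros):
  + (-2) · M_13   where M_13 = det([4 -5 -5; -2 -5 -6; 7 -6 7]) = -379
  − (3) · M_14   where M_14 = det([4 -5 2; -2 -5 -2; 7 -6 -4]) = 236
det = (+1)·(-2)·(-379) + (-1)·(3)·(236) = 50

det(A) = 50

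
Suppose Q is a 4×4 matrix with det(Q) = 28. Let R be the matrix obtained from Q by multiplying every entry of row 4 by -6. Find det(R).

-168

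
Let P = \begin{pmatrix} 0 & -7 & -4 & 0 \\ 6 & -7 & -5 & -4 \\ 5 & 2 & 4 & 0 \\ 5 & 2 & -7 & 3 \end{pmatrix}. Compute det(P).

Expand along row 1 (it has 2 zeros):
  − (-7) · M_12   where M_12 = det([6 -5 -4; 5 4 0; 5 -7 3]) = 367
  + (-4) · M_13   where M_13 = det([6 -7 -4; 5 2 0; 5 2 3]) = 141
det = (-1)·(-7)·(367) + (+1)·(-4)·(141) = 2005

det(P) = 2005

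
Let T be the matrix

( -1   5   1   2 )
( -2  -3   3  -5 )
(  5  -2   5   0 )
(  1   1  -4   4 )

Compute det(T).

Expand along row 3 (it has 1 zero):
  + (5) · M_31   where M_31 = det([5 1 2; -3 3 -5; 1 -4 4]) = -15
  − (-2) · M_32   where M_32 = det([-1 1 2; -2 3 -5; 1 -4 4]) = 21
  + (5) · M_33   where M_33 = det([-1 5 2; -2 -3 -5; 1 1 4]) = 24
det = (+1)·(5)·(-15) + (-1)·(-2)·(21) + (+1)·(5)·(24) = 87

87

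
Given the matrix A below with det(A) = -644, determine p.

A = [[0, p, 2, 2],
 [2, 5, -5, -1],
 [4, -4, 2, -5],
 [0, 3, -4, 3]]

Expanding along the column containing p, det(A) is linear in p: det(A) = (-48)·p + (-212).
Set (-48)·p + (-212) = -644  ⇒  (-48)·p = -432  ⇒  p = 9.

9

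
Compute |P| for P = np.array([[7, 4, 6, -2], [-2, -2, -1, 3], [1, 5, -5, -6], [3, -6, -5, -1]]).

-860

Expand along row 1:
  + (7) · M_11   where M_11 = det([-2 -1 3; 5 -5 -6; -6 -5 -1]) = -156
  − (4) · M_12   where M_12 = det([-2 -1 3; 1 -5 -6; 3 -5 -1]) = 97
  + (6) · M_13   where M_13 = det([-2 -2 3; 1 5 -6; 3 -6 -1]) = 53
  − (-2) · M_14   where M_14 = det([-2 -2 -1; 1 5 -5; 3 -6 -5]) = 151
det = (+1)·(7)·(-156) + (-1)·(4)·(97) + (+1)·(6)·(53) + (-1)·(-2)·(151) = -860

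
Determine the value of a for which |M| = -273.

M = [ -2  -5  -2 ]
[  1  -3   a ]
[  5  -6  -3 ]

Expanding along the column containing a, det(M) is linear in a: det(M) = (-37)·a + (-51).
Set (-37)·a + (-51) = -273  ⇒  (-37)·a = -222  ⇒  a = 6.

6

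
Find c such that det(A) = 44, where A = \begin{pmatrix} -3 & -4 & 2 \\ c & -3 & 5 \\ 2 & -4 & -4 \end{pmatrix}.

c = -7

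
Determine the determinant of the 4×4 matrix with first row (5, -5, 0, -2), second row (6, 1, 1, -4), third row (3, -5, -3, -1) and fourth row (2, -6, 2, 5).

Expand along row 1 (it has 1 zero):
  + (5) · M_11   where M_11 = det([1 1 -4; -5 -3 -1; -6 2 5]) = 130
  − (-5) · M_12   where M_12 = det([6 1 -4; 3 -3 -1; 2 2 5]) = -143
  − (-2) · M_14   where M_14 = det([6 1 1; 3 -5 -3; 2 -6 2]) = -188
det = (+1)·(5)·(130) + (-1)·(-5)·(-143) + (-1)·(-2)·(-188) = -441

The determinant is -441.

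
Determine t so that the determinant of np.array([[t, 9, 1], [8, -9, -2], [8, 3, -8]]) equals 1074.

7

Expanding along the column containing t, det(B) is linear in t: det(B) = (78)·t + (528).
Set (78)·t + (528) = 1074  ⇒  (78)·t = 546  ⇒  t = 7.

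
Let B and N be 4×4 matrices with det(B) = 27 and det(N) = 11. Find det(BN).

297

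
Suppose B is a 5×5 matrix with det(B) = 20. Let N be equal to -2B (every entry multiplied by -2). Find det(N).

det(N) = -640

For a 5×5 matrix, det(-2B) = (-2)^5·det(B) = -32·det(B).
det(N) = (-32)·(20) = -640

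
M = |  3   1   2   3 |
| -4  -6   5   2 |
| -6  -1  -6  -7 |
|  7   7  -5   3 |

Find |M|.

2

Expand along row 1:
  + (3) · M_11   where M_11 = det([-6 5 2; -1 -6 -7; 7 -5 3]) = 182
  − (1) · M_12   where M_12 = det([-4 5 2; -6 -6 -7; 7 -5 3]) = 201
  + (2) · M_13   where M_13 = det([-4 -6 2; -6 -1 -7; 7 7 3]) = -68
  − (3) · M_14   where M_14 = det([-4 -6 5; -6 -1 -6; 7 7 -5]) = 69
det = (+1)·(3)·(182) + (-1)·(1)·(201) + (+1)·(2)·(-68) + (-1)·(3)·(69) = 2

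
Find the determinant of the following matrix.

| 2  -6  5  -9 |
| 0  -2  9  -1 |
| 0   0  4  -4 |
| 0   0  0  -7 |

The matrix is upper triangular, so the determinant is the product of the diagonal entries:
det = (2) · (-2) · (4) · (-7) = 112

The determinant is 112.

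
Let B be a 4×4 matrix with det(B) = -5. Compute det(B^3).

det(B^3) = (det B)^3 = (-5)^3 = -125

-125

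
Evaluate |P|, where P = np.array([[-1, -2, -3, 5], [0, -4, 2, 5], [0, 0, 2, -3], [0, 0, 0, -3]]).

-24

P is upper triangular, so det(P) is the product of the diagonal entries:
det = (-1) · (-4) · (2) · (-3) = -24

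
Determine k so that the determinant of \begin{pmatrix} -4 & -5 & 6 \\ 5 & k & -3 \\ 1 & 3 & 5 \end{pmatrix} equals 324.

k = -5

Expanding along the row containing k, det(M) is linear in k: det(M) = (-26)·k + (194).
Set (-26)·k + (194) = 324  ⇒  (-26)·k = 130  ⇒  k = -5.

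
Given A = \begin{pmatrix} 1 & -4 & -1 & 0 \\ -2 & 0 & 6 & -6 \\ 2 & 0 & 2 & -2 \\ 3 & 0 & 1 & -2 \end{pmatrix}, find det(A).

Expand along column 2 (it has 3 zeros):
  − (-4) · M_12   where M_12 = det([-2 6 -6; 2 2 -2; 3 1 -2]) = 16
det = (-1)·(-4)·(16) = 64

The determinant is 64.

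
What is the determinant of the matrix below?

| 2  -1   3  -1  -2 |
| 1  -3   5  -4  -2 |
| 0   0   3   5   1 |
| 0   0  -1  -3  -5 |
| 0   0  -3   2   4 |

The matrix is block upper-triangular with a 2×2 block and a 3×3 block on the diagonal, so its determinant equals the product of the determinants of the diagonal blocks.
det of the 2×2 block = -5
det of the 3×3 block = 78
det = (-5)·(78) = -390

The determinant is -390.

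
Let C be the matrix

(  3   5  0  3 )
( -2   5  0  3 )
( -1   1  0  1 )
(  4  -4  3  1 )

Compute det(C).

Expand along column 3 (it has 3 zeros):
  − (3) · M_43   where M_43 = det([3 5 3; -2 5 3; -1 1 1]) = 10
det = (-1)·(3)·(10) = -30

det(C) = -30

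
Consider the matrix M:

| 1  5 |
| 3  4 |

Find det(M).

det(M) = -11

det(M) = 1·4 − 5·3 = 4 − 15 = -11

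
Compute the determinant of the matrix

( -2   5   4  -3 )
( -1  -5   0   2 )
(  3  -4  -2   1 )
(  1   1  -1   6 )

Expand along row 2 (it has 1 zero):
  − (-1) · M_21   where M_21 = det([5 4 -3; -4 -2 1; 1 -1 6]) = 27
  + (-5) · M_22   where M_22 = det([-2 4 -3; 3 -2 1; 1 -1 6]) = -43
  + (2) · M_24   where M_24 = det([-2 5 4; 3 -4 -2; 1 1 -1]) = 21
det = (-1)·(-1)·(27) + (+1)·(-5)·(-43) + (+1)·(2)·(21) = 284

The determinant is 284.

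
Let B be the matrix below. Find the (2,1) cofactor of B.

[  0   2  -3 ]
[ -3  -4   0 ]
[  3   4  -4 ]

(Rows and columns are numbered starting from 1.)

-4

Delete row 2 and column 1; the remaining 2×2 submatrix is [2 -3; 4 -4].
Its determinant is 2·(-4) − (-3)·4 = 4.
The cofactor carries sign (−1)^(2+1) = −1, so C_{2,1} = −(4) = -4.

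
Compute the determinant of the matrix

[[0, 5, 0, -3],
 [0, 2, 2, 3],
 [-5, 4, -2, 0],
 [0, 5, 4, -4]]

470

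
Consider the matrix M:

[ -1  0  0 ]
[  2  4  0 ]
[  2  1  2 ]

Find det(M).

M is lower triangular, so det(M) is the product of the diagonal entries:
det = (-1) · (4) · (2) = -8

|M| = -8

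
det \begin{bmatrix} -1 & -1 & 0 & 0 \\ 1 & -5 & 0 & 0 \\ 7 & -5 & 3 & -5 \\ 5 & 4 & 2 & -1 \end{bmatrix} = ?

The matrix is block lower-triangular with a 2×2 block and a 2×2 block on the diagonal, so its determinant equals the product of the determinants of the diagonal blocks.
det of the 2×2 block = 6
det of the 2×2 block = 7
det = (6)·(7) = 42

The determinant is 42.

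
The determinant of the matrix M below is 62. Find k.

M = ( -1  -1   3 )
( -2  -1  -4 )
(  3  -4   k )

k = -1

Expanding along the column containing k, det(M) is linear in k: det(M) = (-1)·k + (61).
Set (-1)·k + (61) = 62  ⇒  (-1)·k = 1  ⇒  k = -1.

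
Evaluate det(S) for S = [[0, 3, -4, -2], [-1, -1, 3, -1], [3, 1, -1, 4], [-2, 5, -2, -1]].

Expand along row 1 (it has 1 zero):
  − (3) · M_12   where M_12 = det([-1 3 -1; 3 -1 4; -2 -2 -1]) = -16
  + (-4) · M_13   where M_13 = det([-1 -1 -1; 3 1 4; -2 5 -1]) = 9
  − (-2) · M_14   where M_14 = det([-1 -1 3; 3 1 -1; -2 5 -2]) = 40
det = (-1)·(3)·(-16) + (+1)·(-4)·(9) + (-1)·(-2)·(40) = 92

det(S) = 92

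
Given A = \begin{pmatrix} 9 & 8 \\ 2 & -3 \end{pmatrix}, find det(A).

|A| = -43

det(A) = 9·(-3) − 8·2 = -27 − 16 = -43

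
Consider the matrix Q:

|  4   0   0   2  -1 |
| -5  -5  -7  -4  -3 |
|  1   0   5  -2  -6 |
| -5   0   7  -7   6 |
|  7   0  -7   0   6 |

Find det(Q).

Expand along column 2 (it has 4 zeros):
  + (-5) · M_22   where M_22 = det([4 0 2 -1; 1 5 -2 -6; -5 7 -7 6; 7 -7 0 6]) = 1798
det = (+1)·(-5)·(1798) = -8990

The determinant is -8990.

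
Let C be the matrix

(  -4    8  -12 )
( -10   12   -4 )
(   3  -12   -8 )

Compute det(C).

det(C) = -1168

Expand along row 1:
  + (-4) · |12 -4; -12 -8| = (-4)·(-96 − 48) = 576
  − 8 · |-10 -4; 3 -8| = −8·(80 − (-12)) = -736
  + (-12) · |-10 12; 3 -12| = (-12)·(120 − 36) = -1008
Sum: (576) + (-736) + (-1008) = -1168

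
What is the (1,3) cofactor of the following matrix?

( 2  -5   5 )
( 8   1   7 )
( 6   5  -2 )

34

Delete row 1 and column 3; the remaining 2×2 submatrix is [8 1; 6 5].
Its determinant is 8·5 − 1·6 = 34.
The cofactor carries sign (−1)^(1+3) = +1, so C_{1,3} = +(34) = 34.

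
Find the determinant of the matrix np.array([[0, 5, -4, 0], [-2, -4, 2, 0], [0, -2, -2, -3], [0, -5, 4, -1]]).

Expand along column 1 (it has 3 zeros):
  − (-2) · M_21   where M_21 = det([5 -4 0; -2 -2 -3; -5 4 -1]) = 18
det = (-1)·(-2)·(18) = 36

36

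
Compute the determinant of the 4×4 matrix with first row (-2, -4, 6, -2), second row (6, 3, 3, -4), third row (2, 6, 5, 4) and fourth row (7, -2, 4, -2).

The determinant is 2426.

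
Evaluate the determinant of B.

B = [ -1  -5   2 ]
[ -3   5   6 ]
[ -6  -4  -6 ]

Expand along column 1:
  + (-1) · |5 6; -4 -6| = (-1)·(-30 − (-24)) = 6
  − (-3) · |-5 2; -4 -6| = −(-3)·(30 − (-8)) = 114
  + (-6) · |-5 2; 5 6| = (-6)·(-30 − 10) = 240
Sum: (6) + (114) + (240) = 360

360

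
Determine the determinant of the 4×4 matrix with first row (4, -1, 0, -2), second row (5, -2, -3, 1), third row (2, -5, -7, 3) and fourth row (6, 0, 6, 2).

Expand along row 1 (it has 1 zero):
  + (4) · M_11   where M_11 = det([-2 -3 1; -5 -7 3; 0 6 2]) = 4
  − (-1) · M_12   where M_12 = det([5 -3 1; 2 -7 3; 6 6 2]) = -148
  − (-2) · M_14   where M_14 = det([5 -2 -3; 2 -5 -7; 6 0 6]) = -132
det = (+1)·(4)·(4) + (-1)·(-1)·(-148) + (-1)·(-2)·(-132) = -396

The determinant is -396.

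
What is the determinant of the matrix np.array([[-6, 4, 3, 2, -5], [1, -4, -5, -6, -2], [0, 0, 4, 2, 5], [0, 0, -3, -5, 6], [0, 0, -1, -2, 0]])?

The matrix is block upper-triangular with a 2×2 block and a 3×3 block on the diagonal, so its determinant equals the product of the determinants of the diagonal blocks.
det of the 2×2 block = 20
det of the 3×3 block = 41
det = (20)·(41) = 820

820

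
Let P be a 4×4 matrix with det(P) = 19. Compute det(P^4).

det(P^4) = (det P)^4 = (19)^4 = 130321

The determinant is 130321.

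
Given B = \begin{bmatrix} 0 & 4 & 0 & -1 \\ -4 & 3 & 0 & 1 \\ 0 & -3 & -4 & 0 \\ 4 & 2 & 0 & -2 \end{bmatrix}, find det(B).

Expand along column 3 (it has 3 zeros):
  + (-4) · M_33   where M_33 = det([0 4 -1; -4 3 1; 4 2 -2]) = 4
det = (+1)·(-4)·(4) = -16

-16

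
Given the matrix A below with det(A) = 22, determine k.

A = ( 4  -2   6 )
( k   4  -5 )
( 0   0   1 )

k = 3

Expanding along the column containing k, det(A) is linear in k: det(A) = (2)·k + (16).
Set (2)·k + (16) = 22  ⇒  (2)·k = 6  ⇒  k = 3.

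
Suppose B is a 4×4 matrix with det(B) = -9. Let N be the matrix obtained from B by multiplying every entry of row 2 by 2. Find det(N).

-18

Scaling one row by 2 multiplies the determinant by 2.
det(N) = (2)·(-9) = -18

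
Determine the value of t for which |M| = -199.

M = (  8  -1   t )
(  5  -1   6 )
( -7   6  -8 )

Expanding along the column containing t, det(M) is linear in t: det(M) = (23)·t + (-222).
Set (23)·t + (-222) = -199  ⇒  (23)·t = 23  ⇒  t = 1.

t = 1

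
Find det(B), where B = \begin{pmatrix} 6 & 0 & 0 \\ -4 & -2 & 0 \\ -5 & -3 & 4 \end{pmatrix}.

det(B) = -48

B is lower triangular, so det(B) is the product of the diagonal entries:
det = (6) · (-2) · (4) = -48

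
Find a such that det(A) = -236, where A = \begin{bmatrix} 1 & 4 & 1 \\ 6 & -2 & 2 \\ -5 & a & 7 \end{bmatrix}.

Expanding along the column containing a, det(A) is linear in a: det(A) = (4)·a + (-232).
Set (4)·a + (-232) = -236  ⇒  (4)·a = -4  ⇒  a = -1.

-1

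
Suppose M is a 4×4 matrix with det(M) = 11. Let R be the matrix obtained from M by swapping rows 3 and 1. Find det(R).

-11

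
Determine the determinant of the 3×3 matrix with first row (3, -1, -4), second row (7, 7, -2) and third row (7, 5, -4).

The determinant is -12.

Expand along column 1:
  + 3 · |7 -2; 5 -4| = 3·(-28 − (-10)) = -54
  − 7 · |-1 -4; 5 -4| = −7·(4 − (-20)) = -168
  + 7 · |-1 -4; 7 -2| = 7·(2 − (-28)) = 210
Sum: (-54) + (-168) + (210) = -12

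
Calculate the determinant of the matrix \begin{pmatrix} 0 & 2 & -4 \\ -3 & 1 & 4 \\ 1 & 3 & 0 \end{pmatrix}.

48

Expand along row 1:
  − 2 · |-3 4; 1 0| = −2·(0 − 4) = 8
  + (-4) · |-3 1; 1 3| = (-4)·(-9 − 1) = 40
Sum: (8) + (40) = 48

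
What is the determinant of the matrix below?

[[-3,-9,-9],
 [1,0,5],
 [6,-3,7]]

-225

Expand along column 2:
  − (-9) · |1 5; 6 7| = −(-9)·(7 − 30) = -207
  − (-3) · |-3 -9; 1 5| = −(-3)·(-15 − (-9)) = -18
Sum: (-207) + (-18) = -225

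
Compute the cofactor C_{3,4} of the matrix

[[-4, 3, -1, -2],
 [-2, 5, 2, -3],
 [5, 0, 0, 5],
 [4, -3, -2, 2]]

Delete row 3 and column 4; the remaining 3×3 submatrix is [-4 3 -1; -2 5 2; 4 -3 -2].
Its determinant is 42.
The cofactor carries sign (−1)^(3+4) = −1, so C_{3,4} = −(42) = -42.

The cofactor is -42.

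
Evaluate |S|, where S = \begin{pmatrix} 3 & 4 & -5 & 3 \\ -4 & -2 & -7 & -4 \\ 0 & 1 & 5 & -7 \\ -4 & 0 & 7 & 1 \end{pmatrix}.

Expand along row 3 (it has 1 zero):
  − (1) · M_32   where M_32 = det([3 -5 3; -4 -7 -4; -4 7 1]) = -205
  + (5) · M_33   where M_33 = det([3 4 3; -4 -2 -4; -4 0 1]) = 50
  − (-7) · M_34   where M_34 = det([3 4 -5; -4 -2 -7; -4 0 7]) = 222
det = (-1)·(1)·(-205) + (+1)·(5)·(50) + (-1)·(-7)·(222) = 2009

|S| = 2009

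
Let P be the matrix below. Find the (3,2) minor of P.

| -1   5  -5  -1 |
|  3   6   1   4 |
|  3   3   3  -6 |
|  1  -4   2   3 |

Delete row 3 and column 2; the remaining 3×3 submatrix is [-1 -5 -1; 3 1 4; 1 2 3].
Its determinant is 25.

The minor is 25.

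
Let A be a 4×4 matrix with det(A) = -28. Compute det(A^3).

-21952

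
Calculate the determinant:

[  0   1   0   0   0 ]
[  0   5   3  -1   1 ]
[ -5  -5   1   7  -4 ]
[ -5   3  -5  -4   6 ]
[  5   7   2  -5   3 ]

The determinant is 150.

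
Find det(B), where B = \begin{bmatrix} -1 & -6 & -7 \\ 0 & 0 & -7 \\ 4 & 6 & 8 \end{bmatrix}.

Expand along row 2:
  − (-7) · |-1 -6; 4 6| = −(-7)·(-6 − (-24)) = 126

126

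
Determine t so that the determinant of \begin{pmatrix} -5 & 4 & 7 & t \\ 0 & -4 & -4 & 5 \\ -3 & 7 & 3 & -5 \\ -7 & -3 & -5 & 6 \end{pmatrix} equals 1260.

t = 7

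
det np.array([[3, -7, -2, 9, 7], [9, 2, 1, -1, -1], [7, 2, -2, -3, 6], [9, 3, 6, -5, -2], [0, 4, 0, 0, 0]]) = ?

The determinant is 13856.

Expand along row 5 (it has 4 zeros):
  − (4) · M_52   where M_52 = det([3 -2 9 7; 9 1 -1 -1; 7 -2 -3 6; 9 6 -5 -2]) = -3464
det = (-1)·(4)·(-3464) = 13856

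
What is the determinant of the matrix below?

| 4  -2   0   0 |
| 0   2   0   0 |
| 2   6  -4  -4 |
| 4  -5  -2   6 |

The matrix is block lower-triangular with a 2×2 block and a 2×2 block on the diagonal, so its determinant equals the product of the determinants of the diagonal blocks.
det of the 2×2 block = 8
det of the 2×2 block = -32
det = (8)·(-32) = -256

-256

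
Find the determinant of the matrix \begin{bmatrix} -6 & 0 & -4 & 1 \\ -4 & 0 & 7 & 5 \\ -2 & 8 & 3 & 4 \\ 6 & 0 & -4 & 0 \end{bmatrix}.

2128

Expand along column 2 (it has 3 zeros):
  − (8) · M_32   where M_32 = det([-6 -4 1; -4 7 5; 6 -4 0]) = -266
det = (-1)·(8)·(-266) = 2128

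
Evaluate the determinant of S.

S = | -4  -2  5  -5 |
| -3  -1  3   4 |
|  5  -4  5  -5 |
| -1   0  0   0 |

The determinant is -70.

Expand along row 4 (it has 3 zeros):
  − (-1) · M_41   where M_41 = det([-2 5 -5; -1 3 4; -4 5 -5]) = -70
det = (-1)·(-1)·(-70) = -70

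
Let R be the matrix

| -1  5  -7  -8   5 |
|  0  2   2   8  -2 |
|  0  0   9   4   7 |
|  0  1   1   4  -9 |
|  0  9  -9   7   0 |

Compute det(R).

3024

Expand along column 1 (it has 4 zeros):
  + (-1) · M_11   where M_11 = det([2 2 8 -2; 0 9 4 7; 1 1 4 -9; 9 -9 7 0]) = -3024
det = (+1)·(-1)·(-3024) = 3024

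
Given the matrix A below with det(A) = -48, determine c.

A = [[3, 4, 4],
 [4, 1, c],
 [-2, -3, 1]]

5

Expanding along the column containing c, det(A) is linear in c: det(A) = (1)·c + (-53).
Set (1)·c + (-53) = -48  ⇒  (1)·c = 5  ⇒  c = 5.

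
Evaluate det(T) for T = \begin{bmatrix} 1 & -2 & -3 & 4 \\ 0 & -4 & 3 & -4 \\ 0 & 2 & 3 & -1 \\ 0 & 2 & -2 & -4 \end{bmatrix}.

Expand along column 1 (it has 3 zeros):
  + (1) · M_11   where M_11 = det([-4 3 -4; 2 3 -1; 2 -2 -4]) = 114
det = (+1)·(1)·(114) = 114

The determinant is 114.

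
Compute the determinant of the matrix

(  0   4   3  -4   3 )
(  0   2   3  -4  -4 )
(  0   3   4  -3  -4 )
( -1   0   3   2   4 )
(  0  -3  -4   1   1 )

Expand along column 1 (it has 4 zeros):
  − (-1) · M_41   where M_41 = det([4 3 -4 3; 2 3 -4 -4; 3 4 -3 -4; -3 -4 1 1]) = -40
det = (-1)·(-1)·(-40) = -40

-40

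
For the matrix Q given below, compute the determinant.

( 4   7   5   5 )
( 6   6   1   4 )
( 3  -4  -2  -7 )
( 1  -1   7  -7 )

215

Expand along row 1:
  + (4) · M_11   where M_11 = det([6 1 4; -4 -2 -7; -1 7 -7]) = 237
  − (7) · M_12   where M_12 = det([6 1 4; 3 -2 -7; 1 7 -7]) = 484
  + (5) · M_13   where M_13 = det([6 6 4; 3 -4 -7; 1 -1 -7]) = 214
  − (5) · M_14   where M_14 = det([6 6 1; 3 -4 -2; 1 -1 7]) = -317
det = (+1)·(4)·(237) + (-1)·(7)·(484) + (+1)·(5)·(214) + (-1)·(5)·(-317) = 215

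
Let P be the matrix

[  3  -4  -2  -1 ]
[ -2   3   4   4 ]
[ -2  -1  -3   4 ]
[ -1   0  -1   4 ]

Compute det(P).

|P| = 65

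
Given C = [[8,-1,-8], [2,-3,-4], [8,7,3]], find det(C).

|C| = -114

Expand along column 1:
  + 8 · |-3 -4; 7 3| = 8·(-9 − (-28)) = 152
  − 2 · |-1 -8; 7 3| = −2·(-3 − (-56)) = -106
  + 8 · |-1 -8; -3 -4| = 8·(4 − 24) = -160
Sum: (152) + (-106) + (-160) = -114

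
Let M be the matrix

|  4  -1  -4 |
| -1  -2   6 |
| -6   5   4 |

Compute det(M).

-52

Expand along row 1:
  + 4 · |-2 6; 5 4| = 4·(-8 − 30) = -152
  − (-1) · |-1 6; -6 4| = −(-1)·(-4 − (-36)) = 32
  + (-4) · |-1 -2; -6 5| = (-4)·(-5 − 12) = 68
Sum: (-152) + (32) + (68) = -52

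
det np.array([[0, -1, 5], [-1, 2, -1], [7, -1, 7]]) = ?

Expand along row 1:
  − (-1) · |-1 -1; 7 7| = −(-1)·(-7 − (-7)) = 0
  + 5 · |-1 2; 7 -1| = 5·(1 − 14) = -65
Sum: (0) + (-65) = -65

The determinant is -65.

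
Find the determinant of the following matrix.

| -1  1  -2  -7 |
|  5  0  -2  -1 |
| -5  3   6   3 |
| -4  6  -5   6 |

The determinant is -1790.

Expand along row 2 (it has 1 zero):
  − (5) · M_21   where M_21 = det([1 -2 -7; 3 6 3; 6 -5 6]) = 408
  − (-2) · M_23   where M_23 = det([-1 1 -7; -5 3 3; -4 6 6]) = 144
  + (-1) · M_24   where M_24 = det([-1 1 -2; -5 3 6; -4 6 -5]) = 38
det = (-1)·(5)·(408) + (-1)·(-2)·(144) + (+1)·(-1)·(38) = -1790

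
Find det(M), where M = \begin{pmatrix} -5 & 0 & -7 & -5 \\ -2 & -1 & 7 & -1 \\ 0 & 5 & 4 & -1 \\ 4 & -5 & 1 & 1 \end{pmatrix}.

Expand along row 1 (it has 1 zero):
  + (-5) · M_11   where M_11 = det([-1 7 -1; 5 4 -1; -5 1 1]) = -30
  + (-7) · M_13   where M_13 = det([-2 -1 -1; 0 5 -1; 4 -5 1]) = 24
  − (-5) · M_14   where M_14 = det([-2 -1 7; 0 5 4; 4 -5 1]) = -206
det = (+1)·(-5)·(-30) + (+1)·(-7)·(24) + (-1)·(-5)·(-206) = -1048

The determinant is -1048.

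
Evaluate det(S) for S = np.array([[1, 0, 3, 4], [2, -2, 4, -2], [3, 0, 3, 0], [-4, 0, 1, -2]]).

-144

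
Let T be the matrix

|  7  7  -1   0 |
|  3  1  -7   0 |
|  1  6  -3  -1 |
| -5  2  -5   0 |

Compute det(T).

Expand along column 4 (it has 3 zeros):
  − (-1) · M_34   where M_34 = det([7 7 -1; 3 1 -7; -5 2 -5]) = 402
det = (-1)·(-1)·(402) = 402

det(T) = 402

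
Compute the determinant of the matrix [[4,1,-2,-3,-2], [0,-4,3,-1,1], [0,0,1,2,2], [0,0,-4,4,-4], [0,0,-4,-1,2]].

The determinant is -1472.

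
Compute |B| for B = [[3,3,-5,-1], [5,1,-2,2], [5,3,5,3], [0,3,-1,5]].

The determinant is -818.

Expand along row 4 (it has 1 zero):
  + (3) · M_42   where M_42 = det([3 -5 -1; 5 -2 2; 5 5 3]) = -58
  − (-1) · M_43   where M_43 = det([3 3 -1; 5 1 2; 5 3 3]) = -34
  + (5) · M_44   where M_44 = det([3 3 -5; 5 1 -2; 5 3 5]) = -122
det = (+1)·(3)·(-58) + (-1)·(-1)·(-34) + (+1)·(5)·(-122) = -818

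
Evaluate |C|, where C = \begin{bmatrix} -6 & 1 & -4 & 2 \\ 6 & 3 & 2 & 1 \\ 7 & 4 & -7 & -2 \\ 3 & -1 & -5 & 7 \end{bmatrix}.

2442

Expand along row 1:
  + (-6) · M_11   where M_11 = det([3 2 1; 4 -7 -2; -1 -5 7]) = -256
  − (1) · M_12   where M_12 = det([6 2 1; 7 -7 -2; 3 -5 7]) = -478
  + (-4) · M_13   where M_13 = det([6 3 1; 7 4 -2; 3 -1 7]) = -28
  − (2) · M_14   where M_14 = det([6 3 2; 7 4 -7; 3 -1 -5]) = -158
det = (+1)·(-6)·(-256) + (-1)·(1)·(-478) + (+1)·(-4)·(-28) + (-1)·(2)·(-158) = 2442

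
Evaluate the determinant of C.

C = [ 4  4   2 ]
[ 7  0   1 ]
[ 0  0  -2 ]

|C| = 56

Expand along row 3:
  + (-2) · |4 4; 7 0| = (-2)·(0 − 28) = 56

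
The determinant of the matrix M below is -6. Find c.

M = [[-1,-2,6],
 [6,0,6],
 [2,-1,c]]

c = 5

Expanding along the column containing c, det(M) is linear in c: det(M) = (12)·c + (-66).
Set (12)·c + (-66) = -6  ⇒  (12)·c = 60  ⇒  c = 5.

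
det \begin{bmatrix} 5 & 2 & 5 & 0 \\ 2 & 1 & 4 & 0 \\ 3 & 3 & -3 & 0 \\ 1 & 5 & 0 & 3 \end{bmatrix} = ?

-72

Expand along column 4 (it has 3 zeros):
  + (3) · M_44   where M_44 = det([5 2 5; 2 1 4; 3 3 -3]) = -24
det = (+1)·(3)·(-24) = -72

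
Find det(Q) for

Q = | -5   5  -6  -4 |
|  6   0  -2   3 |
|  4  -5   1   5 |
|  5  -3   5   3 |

Expand along row 2 (it has 1 zero):
  − (6) · M_21   where M_21 = det([5 -6 -4; -5 1 5; -3 5 3]) = -22
  − (-2) · M_23   where M_23 = det([-5 5 -4; 4 -5 5; 5 -3 3]) = 13
  + (3) · M_24   where M_24 = det([-5 5 -6; 4 -5 1; 5 -3 5]) = -43
det = (-1)·(6)·(-22) + (-1)·(-2)·(13) + (+1)·(3)·(-43) = 29

29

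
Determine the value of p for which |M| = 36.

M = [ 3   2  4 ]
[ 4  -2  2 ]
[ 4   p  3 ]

Expanding along the row containing p, det(M) is linear in p: det(M) = (10)·p + (6).
Set (10)·p + (6) = 36  ⇒  (10)·p = 30  ⇒  p = 3.

3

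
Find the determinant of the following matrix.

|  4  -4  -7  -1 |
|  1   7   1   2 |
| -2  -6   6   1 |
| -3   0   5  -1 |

-221

Expand along row 4 (it has 1 zero):
  − (-3) · M_41   where M_41 = det([-4 -7 -1; 7 1 2; -6 6 1]) = 129
  − (5) · M_43   where M_43 = det([4 -4 -1; 1 7 2; -2 -6 1]) = 88
  + (-1) · M_44   where M_44 = det([4 -4 -7; 1 7 1; -2 -6 6]) = 168
det = (-1)·(-3)·(129) + (-1)·(5)·(88) + (+1)·(-1)·(168) = -221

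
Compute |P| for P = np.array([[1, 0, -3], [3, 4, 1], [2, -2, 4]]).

Expand along row 1:
  + 1 · |4 1; -2 4| = 1·(16 − (-2)) = 18
  + (-3) · |3 4; 2 -2| = (-3)·(-6 − 8) = 42
Sum: (18) + (42) = 60

|P| = 60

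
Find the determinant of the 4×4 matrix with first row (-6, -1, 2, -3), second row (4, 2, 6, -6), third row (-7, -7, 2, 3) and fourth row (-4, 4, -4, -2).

The determinant is -44.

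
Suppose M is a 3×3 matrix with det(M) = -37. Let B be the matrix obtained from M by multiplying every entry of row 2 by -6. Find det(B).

The determinant is 222.

Scaling one row by -6 multiplies the determinant by -6.
det(B) = (-6)·(-37) = 222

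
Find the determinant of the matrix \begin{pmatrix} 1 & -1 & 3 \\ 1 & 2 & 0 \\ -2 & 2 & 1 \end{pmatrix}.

21

Expand along row 2:
  − 1 · |-1 3; 2 1| = −1·(-1 − 6) = 7
  + 2 · |1 3; -2 1| = 2·(1 − (-6)) = 14
Sum: (7) + (14) = 21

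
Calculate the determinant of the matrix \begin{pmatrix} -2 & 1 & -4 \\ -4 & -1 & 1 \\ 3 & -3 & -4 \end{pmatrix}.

Expand along row 1:
  + (-2) · |-1 1; -3 -4| = (-2)·(4 − (-3)) = -14
  − 1 · |-4 1; 3 -4| = −1·(16 − 3) = -13
  + (-4) · |-4 -1; 3 -3| = (-4)·(12 − (-3)) = -60
Sum: (-14) + (-13) + (-60) = -87

-87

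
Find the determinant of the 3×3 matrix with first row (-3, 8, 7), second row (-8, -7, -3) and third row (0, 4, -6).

Expand along column 1:
  + (-3) · |-7 -3; 4 -6| = (-3)·(42 − (-12)) = -162
  − (-8) · |8 7; 4 -6| = −(-8)·(-48 − 28) = -608
Sum: (-162) + (-608) = -770

-770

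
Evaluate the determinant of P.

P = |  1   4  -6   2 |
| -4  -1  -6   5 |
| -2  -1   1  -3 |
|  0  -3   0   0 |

-339

Expand along row 4 (it has 3 zeros):
  + (-3) · M_42   where M_42 = det([1 -6 2; -4 -6 5; -2 1 -3]) = 113
det = (+1)·(-3)·(113) = -339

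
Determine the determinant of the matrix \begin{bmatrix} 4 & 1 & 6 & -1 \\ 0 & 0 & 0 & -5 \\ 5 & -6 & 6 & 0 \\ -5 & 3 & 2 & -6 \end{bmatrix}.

1250

Expand along row 2 (it has 3 zeros):
  + (-5) · M_24   where M_24 = det([4 1 6; 5 -6 6; -5 3 2]) = -250
det = (+1)·(-5)·(-250) = 1250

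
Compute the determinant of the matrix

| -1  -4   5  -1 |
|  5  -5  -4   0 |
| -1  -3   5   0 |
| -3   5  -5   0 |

Expand along column 4 (it has 3 zeros):
  − (-1) · M_14   where M_14 = det([5 -5 -4; -1 -3 5; -3 5 -5]) = 106
det = (-1)·(-1)·(106) = 106

106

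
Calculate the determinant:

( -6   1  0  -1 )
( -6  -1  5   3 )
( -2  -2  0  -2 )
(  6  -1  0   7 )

Expand along column 3 (it has 3 zeros):
  − (5) · M_23   where M_23 = det([-6 1 -1; -2 -2 -2; 6 -1 7]) = 84
det = (-1)·(5)·(84) = -420

The determinant is -420.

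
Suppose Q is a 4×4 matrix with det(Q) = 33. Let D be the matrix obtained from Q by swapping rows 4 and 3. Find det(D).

det(D) = -33

Swapping two rows multiplies the determinant by −1.
det(D) = (-1)·(33) = -33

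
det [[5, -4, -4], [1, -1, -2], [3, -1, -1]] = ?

Expand along column 1:
  + 5 · |-1 -2; -1 -1| = 5·(1 − 2) = -5
  − 1 · |-4 -4; -1 -1| = −1·(4 − 4) = 0
  + 3 · |-4 -4; -1 -2| = 3·(8 − 4) = 12
Sum: (-5) + (0) + (12) = 7

7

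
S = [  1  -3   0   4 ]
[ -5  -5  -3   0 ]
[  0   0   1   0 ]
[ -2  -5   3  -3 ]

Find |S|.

120

Expand along row 3 (it has 3 zeros):
  + (1) · M_33   where M_33 = det([1 -3 4; -5 -5 0; -2 -5 -3]) = 120
det = (+1)·(1)·(120) = 120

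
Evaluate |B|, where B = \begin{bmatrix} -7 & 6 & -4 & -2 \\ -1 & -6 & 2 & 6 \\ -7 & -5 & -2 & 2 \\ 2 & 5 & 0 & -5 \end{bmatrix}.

Expand along row 4 (it has 1 zero):
  − (2) · M_41   where M_41 = det([6 -4 -2; -6 2 6; -5 -2 2]) = 124
  + (5) · M_42   where M_42 = det([-7 -4 -2; -1 2 6; -7 -2 2]) = 16
  + (-5) · M_44   where M_44 = det([-7 6 -4; -1 -6 2; -7 -5 -2]) = -102
det = (-1)·(2)·(124) + (+1)·(5)·(16) + (+1)·(-5)·(-102) = 342

|B| = 342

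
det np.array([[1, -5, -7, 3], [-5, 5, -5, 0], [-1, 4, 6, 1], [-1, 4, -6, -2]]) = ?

Expand along row 2 (it has 1 zero):
  − (-5) · M_21   where M_21 = det([-5 -7 3; 4 6 1; 4 -6 -2]) = -198
  + (5) · M_22   where M_22 = det([1 -7 3; -1 6 1; -1 -6 -2]) = 51
  − (-5) · M_23   where M_23 = det([1 -5 3; -1 4 1; -1 4 -2]) = 3
det = (-1)·(-5)·(-198) + (+1)·(5)·(51) + (-1)·(-5)·(3) = -720

-720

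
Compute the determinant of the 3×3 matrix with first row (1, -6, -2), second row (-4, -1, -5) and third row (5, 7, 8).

Expand along column 1:
  + 1 · |-1 -5; 7 8| = 1·(-8 − (-35)) = 27
  − (-4) · |-6 -2; 7 8| = −(-4)·(-48 − (-14)) = -136
  + 5 · |-6 -2; -1 -5| = 5·(30 − 2) = 140
Sum: (27) + (-136) + (140) = 31

The determinant is 31.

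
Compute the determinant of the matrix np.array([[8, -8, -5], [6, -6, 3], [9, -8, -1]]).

The determinant is -54.

Expand along column 1:
  + 8 · |-6 3; -8 -1| = 8·(6 − (-24)) = 240
  − 6 · |-8 -5; -8 -1| = −6·(8 − 40) = 192
  + 9 · |-8 -5; -6 3| = 9·(-24 − 30) = -486
Sum: (240) + (192) + (-486) = -54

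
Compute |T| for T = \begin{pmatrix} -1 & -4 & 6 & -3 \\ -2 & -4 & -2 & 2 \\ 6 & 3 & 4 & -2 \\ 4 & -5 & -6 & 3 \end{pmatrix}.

Expand along row 1:
  + (-1) · M_11   where M_11 = det([-4 -2 2; 3 4 -2; -5 -6 3]) = 2
  − (-4) · M_12   where M_12 = det([-2 -2 2; 6 4 -2; 4 -6 3]) = -52
  + (6) · M_13   where M_13 = det([-2 -4 2; 6 3 -2; 4 -5 3]) = 22
  − (-3) · M_14   where M_14 = det([-2 -4 -2; 6 3 4; 4 -5 -6]) = -128
det = (+1)·(-1)·(2) + (-1)·(-4)·(-52) + (+1)·(6)·(22) + (-1)·(-3)·(-128) = -462

|T| = -462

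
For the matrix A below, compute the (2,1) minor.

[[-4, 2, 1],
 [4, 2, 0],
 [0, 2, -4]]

-10

Delete row 2 and column 1; the remaining 2×2 submatrix is [2 1; 2 -4].
Its determinant is 2·(-4) − 1·2 = -10.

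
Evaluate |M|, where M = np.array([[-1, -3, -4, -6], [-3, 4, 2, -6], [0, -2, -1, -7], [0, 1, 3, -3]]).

Expand along column 1 (it has 2 zeros):
  + (-1) · M_11   where M_11 = det([4 2 -6; -2 -1 -7; 1 3 -3]) = 100
  − (-3) · M_21   where M_21 = det([-3 -4 -6; -2 -1 -7; 1 3 -3]) = 10
det = (+1)·(-1)·(100) + (-1)·(-3)·(10) = -70

|M| = -70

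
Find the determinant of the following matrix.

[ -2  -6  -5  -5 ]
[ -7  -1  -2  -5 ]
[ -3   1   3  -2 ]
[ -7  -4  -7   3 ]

Expand along row 1:
  + (-2) · M_11   where M_11 = det([-1 -2 -5; 1 3 -2; -4 -7 3]) = -30
  − (-6) · M_12   where M_12 = det([-7 -2 -5; -3 3 -2; -7 -7 3]) = -221
  + (-5) · M_13   where M_13 = det([-7 -1 -5; -3 1 -2; -7 -4 3]) = -83
  − (-5) · M_14   where M_14 = det([-7 -1 -2; -3 1 3; -7 -4 -7]) = -31
det = (+1)·(-2)·(-30) + (-1)·(-6)·(-221) + (+1)·(-5)·(-83) + (-1)·(-5)·(-31) = -1006

-1006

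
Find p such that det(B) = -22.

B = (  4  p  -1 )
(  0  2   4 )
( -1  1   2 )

5

Expanding along the row containing p, det(B) is linear in p: det(B) = (-4)·p + (-2).
Set (-4)·p + (-2) = -22  ⇒  (-4)·p = -20  ⇒  p = 5.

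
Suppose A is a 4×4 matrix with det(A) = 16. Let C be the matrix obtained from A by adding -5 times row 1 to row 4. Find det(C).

The determinant is 16.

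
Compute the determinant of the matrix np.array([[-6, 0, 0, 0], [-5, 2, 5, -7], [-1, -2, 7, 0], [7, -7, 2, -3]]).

2322

Expand along row 1 (it has 3 zeros):
  + (-6) · M_11   where M_11 = det([2 5 -7; -2 7 0; -7 2 -3]) = -387
det = (+1)·(-6)·(-387) = 2322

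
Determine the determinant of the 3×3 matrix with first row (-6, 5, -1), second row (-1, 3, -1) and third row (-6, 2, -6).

80

Expand along column 1:
  + (-6) · |3 -1; 2 -6| = (-6)·(-18 − (-2)) = 96
  − (-1) · |5 -1; 2 -6| = −(-1)·(-30 − (-2)) = -28
  + (-6) · |5 -1; 3 -1| = (-6)·(-5 − (-3)) = 12
Sum: (96) + (-28) + (12) = 80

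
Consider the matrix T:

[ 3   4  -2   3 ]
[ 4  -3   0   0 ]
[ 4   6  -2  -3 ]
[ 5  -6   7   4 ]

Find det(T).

-1261

Expand along row 2 (it has 2 zeros):
  − (4) · M_21   where M_21 = det([4 -2 3; 6 -2 -3; -6 7 4]) = 154
  + (-3) · M_22   where M_22 = det([3 -2 3; 4 -2 -3; 5 7 4]) = 215
det = (-1)·(4)·(154) + (+1)·(-3)·(215) = -1261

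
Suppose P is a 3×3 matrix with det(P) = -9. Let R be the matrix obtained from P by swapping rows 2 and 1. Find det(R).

The determinant is 9.

Swapping two rows multiplies the determinant by −1.
det(R) = (-1)·(-9) = 9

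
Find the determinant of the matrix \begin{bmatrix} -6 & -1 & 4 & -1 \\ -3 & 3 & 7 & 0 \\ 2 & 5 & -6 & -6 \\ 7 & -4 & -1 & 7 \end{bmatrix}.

The determinant is -60.

Expand along row 2 (it has 1 zero):
  − (-3) · M_21   where M_21 = det([-1 4 -1; 5 -6 -6; -4 -1 7]) = 33
  + (3) · M_22   where M_22 = det([-6 4 -1; 2 -6 -6; 7 -1 7]) = 24
  − (7) · M_23   where M_23 = det([-6 -1 -1; 2 5 -6; 7 -4 7]) = 33
det = (-1)·(-3)·(33) + (+1)·(3)·(24) + (-1)·(7)·(33) = -60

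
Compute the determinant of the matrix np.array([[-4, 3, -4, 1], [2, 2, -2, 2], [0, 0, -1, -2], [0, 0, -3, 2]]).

112

The matrix is block upper-triangular with a 2×2 block and a 2×2 block on the diagonal, so its determinant equals the product of the determinants of the diagonal blocks.
det of the 2×2 block = -14
det of the 2×2 block = -8
det = (-14)·(-8) = 112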